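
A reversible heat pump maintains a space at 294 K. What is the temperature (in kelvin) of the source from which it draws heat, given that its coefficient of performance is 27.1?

COP_HP = T_H/(T_H − T_C) ⇒ T_C = T_H·(COP_HP − 1)/COP_HP = 294.00 × (27.1 − 1)/27.1 = 283.2 K.

T_C ≈ 283.2 K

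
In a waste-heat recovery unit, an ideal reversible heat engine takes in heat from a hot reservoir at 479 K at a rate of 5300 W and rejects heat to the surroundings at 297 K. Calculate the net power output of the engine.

η_rev = 1 − T_C/T_H = 1 − 297.00/479.00 = 0.3800.
W = η·Q_H = 0.3800 × 5300 = 2010 W.

Ẇ ≈ 2010 W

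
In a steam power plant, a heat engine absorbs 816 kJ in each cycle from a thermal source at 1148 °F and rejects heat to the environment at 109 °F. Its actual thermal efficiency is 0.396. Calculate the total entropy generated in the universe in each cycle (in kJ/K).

ΔS_univ ≈ 0.646 kJ/K

T_H = 1148 °F → (1148 − 32) × 5/9 = 620.00 °C = 893.15 K.
T_C = 109 °F → (109 − 32) × 5/9 = 42.78 °C = 315.93 K.
W = η·Q_H = 0.396 × 816 = 323.1 kJ, so Q_C = Q_H − W = 492.9 kJ.
Reservoir entropy changes: ΔS_H = −Q_H/T_H = −816/893.15 = -0.9136 kJ/K and ΔS_C = +Q_C/T_C = 492.9/315.93 = 1.560 kJ/K.
ΔS_univ = −Q_H/T_H + Q_C/T_C = 0.646 kJ/K (> 0, since η = 0.396 < η_Carnot = 0.646).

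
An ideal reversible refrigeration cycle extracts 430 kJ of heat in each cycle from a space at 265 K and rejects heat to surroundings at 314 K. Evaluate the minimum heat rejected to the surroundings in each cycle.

Q_H ≈ 509.5 kJ

For a reversible cycle Q_H/Q_C = T_H/T_C, so Q_H = Q_C·T_H/T_C = 430 × 314.00/265.00 = 509.5 kJ.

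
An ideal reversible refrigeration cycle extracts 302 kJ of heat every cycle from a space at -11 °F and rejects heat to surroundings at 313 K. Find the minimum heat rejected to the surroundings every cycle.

T_C = -11 °F → (-11 − 32) × 5/9 = -23.89 °C = 249.26 K.
For a reversible cycle Q_H/Q_C = T_H/T_C, so Q_H = Q_C·T_H/T_C = 302 × 313.00/249.26 = 379.2 kJ.

Q_H ≈ 379.2 kJ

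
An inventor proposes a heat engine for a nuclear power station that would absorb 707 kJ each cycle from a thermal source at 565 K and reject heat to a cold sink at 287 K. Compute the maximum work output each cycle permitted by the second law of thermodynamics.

No engine can exceed the Carnot limit: η_max = 1 − T_C/T_H = 1 − 287.00/565.00 = 0.4920.
W_max = η_max · Q_H = 0.4920 × 707 = 347.9 kJ.

W_max ≈ 347.9 kJ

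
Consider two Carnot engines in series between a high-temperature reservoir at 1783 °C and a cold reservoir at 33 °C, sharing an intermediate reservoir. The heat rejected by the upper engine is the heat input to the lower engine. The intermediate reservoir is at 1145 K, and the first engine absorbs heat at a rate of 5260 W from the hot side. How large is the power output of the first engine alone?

T_H = 1783 °C → 1783 + 273.15 = 2056.15 K.
T_C = 33 °C → 33 + 273.15 = 306.15 K.
First-stage efficiency η₁ = 1 − T_m/T_H = 1 − 1145.00/2056.15 = 0.4431.
W₁ = η₁·Q_H = 0.4431 × 5260 = 2330 W.

Ẇ₁ ≈ 2330 W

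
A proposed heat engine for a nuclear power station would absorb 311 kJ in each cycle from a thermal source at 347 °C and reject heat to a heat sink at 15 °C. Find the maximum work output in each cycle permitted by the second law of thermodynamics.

T_H = 347 °C → 347 + 273.15 = 620.15 K.
T_C = 15 °C → 15 + 273.15 = 288.15 K.
No engine can exceed the Carnot limit: η_max = 1 − T_C/T_H = 1 − 288.15/620.15 = 0.5354.
W_max = η_max · Q_H = 0.5354 × 311 = 166 kJ.

W_max ≈ 166 kJ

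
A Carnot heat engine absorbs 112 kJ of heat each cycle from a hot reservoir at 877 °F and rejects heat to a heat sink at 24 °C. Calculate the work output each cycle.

W ≈ 67.18 kJ

T_H = 877 °F → (877 − 32) × 5/9 = 469.44 °C = 742.59 K.
T_C = 24 °C → 24 + 273.15 = 297.15 K.
For a reversible engine, η = 1 − T_C/T_H = 1 − 297.15/742.59 = 0.5998.
W = η·Q_H = 0.5998 × 112 = 67.18 kJ.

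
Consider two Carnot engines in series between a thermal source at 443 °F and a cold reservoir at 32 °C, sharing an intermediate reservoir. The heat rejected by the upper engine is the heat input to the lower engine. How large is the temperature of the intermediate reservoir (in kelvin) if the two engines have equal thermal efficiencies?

T_m ≈ 391.2 K

T_H = 443 °F → (443 − 32) × 5/9 = 228.33 °C = 501.48 K.
T_C = 32 °C → 32 + 273.15 = 305.15 K.
Equal efficiencies require 1 − T_m/T_H = 1 − T_C/T_m, i.e. T_m/T_H = T_C/T_m, so T_m = √(T_H·T_C) = √(501.48 × 305.15) = 391.2 K.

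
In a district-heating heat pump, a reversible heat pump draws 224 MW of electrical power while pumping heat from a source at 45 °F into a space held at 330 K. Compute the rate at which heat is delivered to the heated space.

T_C = 45 °F → (45 − 32) × 5/9 = 7.22 °C = 280.37 K.
For a reversible heat pump, COP_HP = T_H/(T_H − T_C) = 330.00/49.63 = 6.6495.
Q_H = COP_HP · W = 6.6495 × 224 = 1490 MW.

Q̇_H ≈ 1490 MW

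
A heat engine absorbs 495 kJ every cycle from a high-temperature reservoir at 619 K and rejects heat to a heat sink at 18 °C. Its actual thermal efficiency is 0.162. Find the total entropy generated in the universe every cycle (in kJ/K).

T_C = 18 °C → 18 + 273.15 = 291.15 K.
W = η·Q_H = 0.162 × 495 = 80.19 kJ, so Q_C = Q_H − W = 414.8 kJ.
Reservoir entropy changes: ΔS_H = −Q_H/T_H = −495/619.00 = -0.7997 kJ/K and ΔS_C = +Q_C/T_C = 414.8/291.15 = 1.425 kJ/K.
ΔS_univ = −Q_H/T_H + Q_C/T_C = 0.6251 kJ/K (> 0, since η = 0.162 < η_Carnot = 0.530).

ΔS_univ ≈ 0.6251 kJ/K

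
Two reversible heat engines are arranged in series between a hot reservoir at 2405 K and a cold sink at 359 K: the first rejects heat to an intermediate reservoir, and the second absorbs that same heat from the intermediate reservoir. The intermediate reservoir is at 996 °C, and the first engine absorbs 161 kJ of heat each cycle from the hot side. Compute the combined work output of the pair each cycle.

W_total ≈ 137.0 kJ

Two reversible stages in series are equivalent to a single Carnot engine between T_H and T_C, so η_total = 1 − T_C/T_H = 1 − 359.00/2405.00 = 0.8507.
W_total = η_total · Q_H = 0.8507 × 161 = 137.0 kJ.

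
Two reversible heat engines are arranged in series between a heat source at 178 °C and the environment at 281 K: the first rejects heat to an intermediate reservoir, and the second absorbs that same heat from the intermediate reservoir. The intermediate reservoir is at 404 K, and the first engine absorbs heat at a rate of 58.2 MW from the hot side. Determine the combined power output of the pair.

Ẇ_total ≈ 21.9 MW

T_H = 178 °C → 178 + 273.15 = 451.15 K.
Two reversible stages in series are equivalent to a single Carnot engine between T_H and T_C, so η_total = 1 − T_C/T_H = 1 − 281.00/451.15 = 0.3771.
W_total = η_total · Q_H = 0.3771 × 58.2 = 21.9 MW.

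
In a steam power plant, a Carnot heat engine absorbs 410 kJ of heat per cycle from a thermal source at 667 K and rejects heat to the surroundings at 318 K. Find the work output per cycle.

η_rev = 1 − T_C/T_H = 1 − 318.00/667.00 = 0.5232.
W = η·Q_H = 0.5232 × 410 = 215 kJ.

W ≈ 215 kJ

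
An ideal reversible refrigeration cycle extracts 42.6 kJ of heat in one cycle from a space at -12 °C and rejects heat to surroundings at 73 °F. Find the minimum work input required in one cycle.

T_H = 73 °F → (73 − 32) × 5/9 = 22.78 °C = 295.93 K.
T_C = -12 °C → -12 + 273.15 = 261.15 K.
Carnot COP: COP_R = T_C/(T_H − T_C) = 261.15/34.78 = 7.5091.
W = Q_C/COP_R = 42.6/7.5091 = 5.67 kJ.

W_in ≈ 5.67 kJ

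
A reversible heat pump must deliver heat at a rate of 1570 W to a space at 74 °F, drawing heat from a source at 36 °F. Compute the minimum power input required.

T_H = 74 °F → (74 − 32) × 5/9 = 23.33 °C = 296.48 K.
T_C = 36 °F → (36 − 32) × 5/9 = 2.22 °C = 275.37 K.
Reversible heating COP: COP_HP = T_H/(T_H − T_C) = 296.48/21.11 = 14.0439.
W = Q_H/COP_HP = 1570/14.0439 = 111.8 W.

Ẇ_in ≈ 111.8 W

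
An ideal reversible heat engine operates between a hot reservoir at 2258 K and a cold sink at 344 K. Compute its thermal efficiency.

η ≈ 0.848

Carnot efficiency: η = 1 − T_C/T_H = 1 − 344.00/2258.00 = 0.848.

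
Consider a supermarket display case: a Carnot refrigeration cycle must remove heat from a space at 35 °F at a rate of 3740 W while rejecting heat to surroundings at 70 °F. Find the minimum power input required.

T_H = 70 °F → (70 − 32) × 5/9 = 21.11 °C = 294.26 K.
T_C = 35 °F → (35 − 32) × 5/9 = 1.67 °C = 274.82 K.
The reversible coefficient of performance is COP_R = T_C/(T_H − T_C) = 274.82/19.44 = 14.1334.
W = Q_C/COP_R = 3740/14.1334 = 264.6 W.

Ẇ_in ≈ 264.6 W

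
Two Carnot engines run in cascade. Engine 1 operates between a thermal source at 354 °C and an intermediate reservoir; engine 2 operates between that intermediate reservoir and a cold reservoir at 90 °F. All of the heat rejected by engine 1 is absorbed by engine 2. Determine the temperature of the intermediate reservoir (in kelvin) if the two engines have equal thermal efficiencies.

T_m ≈ 437.6 K

T_H = 354 °C → 354 + 273.15 = 627.15 K.
T_C = 90 °F → (90 − 32) × 5/9 = 32.22 °C = 305.37 K.
Equal efficiencies require 1 − T_m/T_H = 1 − T_C/T_m, i.e. T_m/T_H = T_C/T_m, so T_m = √(T_H·T_C) = √(627.15 × 305.37) = 437.6 K.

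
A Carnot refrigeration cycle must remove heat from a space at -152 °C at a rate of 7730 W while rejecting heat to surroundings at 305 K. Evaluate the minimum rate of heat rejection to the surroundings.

T_C = -152 °C → -152 + 273.15 = 121.15 K.
For a reversible cycle Q_H/Q_C = T_H/T_C, so Q_H = Q_C·T_H/T_C = 7730 × 305.00/121.15 = 19500 W.

Q̇_H ≈ 19500 W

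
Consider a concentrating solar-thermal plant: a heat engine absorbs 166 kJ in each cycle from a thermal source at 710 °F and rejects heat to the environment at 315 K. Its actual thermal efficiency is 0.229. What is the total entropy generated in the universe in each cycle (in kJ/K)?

T_H = 710 °F → (710 − 32) × 5/9 = 376.67 °C = 649.82 K.
W = η·Q_H = 0.229 × 166 = 38.01 kJ, so Q_C = Q_H − W = 128.0 kJ.
Reservoir entropy changes: ΔS_H = −Q_H/T_H = −166/649.82 = -0.2555 kJ/K and ΔS_C = +Q_C/T_C = 128.0/315.00 = 0.4063 kJ/K.
ΔS_univ = −Q_H/T_H + Q_C/T_C = 0.1508 kJ/K (> 0, since η = 0.229 < η_Carnot = 0.515).

ΔS_univ ≈ 0.1508 kJ/K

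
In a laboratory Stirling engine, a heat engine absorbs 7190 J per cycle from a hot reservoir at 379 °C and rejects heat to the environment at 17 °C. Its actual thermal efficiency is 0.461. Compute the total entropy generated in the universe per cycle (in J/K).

ΔS_univ ≈ 2.332 J/K

T_H = 379 °C → 379 + 273.15 = 652.15 K.
T_C = 17 °C → 17 + 273.15 = 290.15 K.
W = η·Q_H = 0.461 × 7190 = 3315 J, so Q_C = Q_H − W = 3875 J.
Reservoir entropy changes: ΔS_H = −Q_H/T_H = −7190/652.15 = -11.03 J/K and ΔS_C = +Q_C/T_C = 3875/290.15 = 13.36 J/K.
ΔS_univ = −Q_H/T_H + Q_C/T_C = 2.332 J/K (> 0, since η = 0.461 < η_Carnot = 0.555).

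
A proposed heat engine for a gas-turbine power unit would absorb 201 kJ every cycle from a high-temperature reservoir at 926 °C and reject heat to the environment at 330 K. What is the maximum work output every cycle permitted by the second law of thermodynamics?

T_H = 926 °C → 926 + 273.15 = 1199.15 K.
The upper bound on efficiency is η_max = 1 − T_C/T_H = 1 − 330.00/1199.15 = 0.7248.
W_max = η_max · Q_H = 0.7248 × 201 = 146 kJ.

W_max ≈ 146 kJ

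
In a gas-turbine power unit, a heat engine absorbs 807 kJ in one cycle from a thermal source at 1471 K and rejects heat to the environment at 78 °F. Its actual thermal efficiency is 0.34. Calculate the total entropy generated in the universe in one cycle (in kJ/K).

ΔS_univ ≈ 1.23 kJ/K

T_C = 78 °F → (78 − 32) × 5/9 = 25.56 °C = 298.71 K.
W = η·Q_H = 0.34 × 807 = 274.4 kJ, so Q_C = Q_H − W = 532.6 kJ.
The hot reservoir loses entropy Q_H/T_H = 807/1471.00 = 0.5486 kJ/K; the cold reservoir gains Q_C/T_C = 532.6/298.71 = 1.783 kJ/K.
ΔS_univ = −Q_H/T_H + Q_C/T_C = 1.23 kJ/K (> 0, since η = 0.34 < η_Carnot = 0.797).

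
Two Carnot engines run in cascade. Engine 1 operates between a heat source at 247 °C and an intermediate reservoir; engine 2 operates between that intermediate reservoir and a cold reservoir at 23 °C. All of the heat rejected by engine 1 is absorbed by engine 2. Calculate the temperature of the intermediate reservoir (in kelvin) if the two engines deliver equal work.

T_H = 247 °C → 247 + 273.15 = 520.15 K.
T_C = 23 °C → 23 + 273.15 = 296.15 K.
For reversible stages Q_m = Q_H·(T_m/T_H). Setting W₁ = Q_H(1 − T_m/T_H) equal to W₂ = Q_m(1 − T_C/T_m) = Q_H·(T_m − T_C)/T_H gives T_H − T_m = T_m − T_C, so T_m = (T_H + T_C)/2 = (520.15 + 296.15)/2 = 408 K.

T_m ≈ 408 K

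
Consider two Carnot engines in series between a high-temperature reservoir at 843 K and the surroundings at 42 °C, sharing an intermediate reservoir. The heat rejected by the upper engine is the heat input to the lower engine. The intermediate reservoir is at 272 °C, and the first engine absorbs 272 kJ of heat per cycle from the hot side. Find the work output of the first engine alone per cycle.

W₁ ≈ 96.1 kJ

T_C = 42 °C → 42 + 273.15 = 315.15 K.
T_m = 272 °C → 272 + 273.15 = 545.15 K.
First-stage efficiency η₁ = 1 − T_m/T_H = 1 − 545.15/843.00 = 0.3533.
W₁ = η₁·Q_H = 0.3533 × 272 = 96.1 kJ.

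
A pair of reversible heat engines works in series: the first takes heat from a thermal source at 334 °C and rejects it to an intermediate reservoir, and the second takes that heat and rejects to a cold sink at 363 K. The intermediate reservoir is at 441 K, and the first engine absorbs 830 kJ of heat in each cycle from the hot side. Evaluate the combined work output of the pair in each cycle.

W_total ≈ 334 kJ

T_H = 334 °C → 334 + 273.15 = 607.15 K.
Two reversible stages in series are equivalent to a single Carnot engine between T_H and T_C, so η_total = 1 − T_C/T_H = 1 − 363.00/607.15 = 0.4021.
W_total = η_total · Q_H = 0.4021 × 830 = 334 kJ.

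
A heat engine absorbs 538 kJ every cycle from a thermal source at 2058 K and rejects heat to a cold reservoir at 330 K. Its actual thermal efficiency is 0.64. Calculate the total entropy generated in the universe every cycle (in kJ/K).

W = η·Q_H = 0.64 × 538 = 344.3 kJ, so Q_C = Q_H − W = 193.7 kJ.
The hot reservoir loses entropy Q_H/T_H = 538/2058.00 = 0.2614 kJ/K; the cold reservoir gains Q_C/T_C = 193.7/330.00 = 0.5869 kJ/K.
ΔS_univ = −Q_H/T_H + Q_C/T_C = 0.325 kJ/K (> 0, since η = 0.64 < η_Carnot = 0.840).

ΔS_univ ≈ 0.325 kJ/K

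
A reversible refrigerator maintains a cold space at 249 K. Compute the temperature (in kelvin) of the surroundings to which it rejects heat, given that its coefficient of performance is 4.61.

T_H ≈ 303 K

COP_R = T_C/(T_H − T_C) ⇒ T_H = T_C·(1 + 1/COP_R) = 249.00 × (1 + 1/4.61) = 303 K.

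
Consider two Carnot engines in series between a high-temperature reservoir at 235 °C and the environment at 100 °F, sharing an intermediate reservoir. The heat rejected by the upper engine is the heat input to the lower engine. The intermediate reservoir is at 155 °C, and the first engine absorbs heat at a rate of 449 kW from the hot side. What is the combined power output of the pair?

Ẇ_total ≈ 174 kW

T_H = 235 °C → 235 + 273.15 = 508.15 K.
T_C = 100 °F → (100 − 32) × 5/9 = 37.78 °C = 310.93 K.
Two reversible stages in series are equivalent to a single Carnot engine between T_H and T_C, so η_total = 1 − T_C/T_H = 1 − 310.93/508.15 = 0.3881.
W_total = η_total · Q_H = 0.3881 × 449 = 174 kW.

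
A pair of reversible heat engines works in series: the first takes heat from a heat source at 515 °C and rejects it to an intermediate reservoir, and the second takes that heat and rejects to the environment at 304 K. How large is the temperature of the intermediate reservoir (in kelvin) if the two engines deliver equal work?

T_m ≈ 546 K

T_H = 515 °C → 515 + 273.15 = 788.15 K.
For reversible stages Q_m = Q_H·(T_m/T_H). Setting W₁ = Q_H(1 − T_m/T_H) equal to W₂ = Q_m(1 − T_C/T_m) = Q_H·(T_m − T_C)/T_H gives T_H − T_m = T_m − T_C, so T_m = (T_H + T_C)/2 = (788.15 + 304.00)/2 = 546 K.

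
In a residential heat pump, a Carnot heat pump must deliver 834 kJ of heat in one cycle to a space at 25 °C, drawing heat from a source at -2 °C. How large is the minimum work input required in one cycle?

W_in ≈ 75.53 kJ

T_H = 25 °C → 25 + 273.15 = 298.15 K.
T_C = -2 °C → -2 + 273.15 = 271.15 K.
The Carnot heat-pump COP is COP_HP = T_H/(T_H − T_C) = 298.15/27.00 = 11.0426.
W = Q_H/COP_HP = 834/11.0426 = 75.53 kJ.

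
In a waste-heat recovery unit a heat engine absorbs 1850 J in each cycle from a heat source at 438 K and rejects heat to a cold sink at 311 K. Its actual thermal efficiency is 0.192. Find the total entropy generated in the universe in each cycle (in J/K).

ΔS_univ ≈ 0.583 J/K

W = η·Q_H = 0.192 × 1850 = 355.2 J, so Q_C = Q_H − W = 1495 J.
Entropy balance on the reservoirs: −Q_H/T_H = -4.224 J/K, +Q_C/T_C = 4.806 J/K.
ΔS_univ = −Q_H/T_H + Q_C/T_C = 0.583 J/K (> 0, since η = 0.192 < η_Carnot = 0.290).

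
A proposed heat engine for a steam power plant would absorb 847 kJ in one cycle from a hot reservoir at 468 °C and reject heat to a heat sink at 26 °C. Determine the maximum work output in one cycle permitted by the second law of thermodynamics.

T_H = 468 °C → 468 + 273.15 = 741.15 K.
T_C = 26 °C → 26 + 273.15 = 299.15 K.
The upper bound on efficiency is η_max = 1 − T_C/T_H = 1 − 299.15/741.15 = 0.5964.
W_max = η_max · Q_H = 0.5964 × 847 = 505.1 kJ.

W_max ≈ 505.1 kJ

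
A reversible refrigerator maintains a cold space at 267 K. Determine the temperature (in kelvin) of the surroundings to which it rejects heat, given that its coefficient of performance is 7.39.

COP_R = T_C/(T_H − T_C) ⇒ T_H = T_C·(1 + 1/COP_R) = 267.00 × (1 + 1/7.39) = 303.1 K.

T_H ≈ 303.1 K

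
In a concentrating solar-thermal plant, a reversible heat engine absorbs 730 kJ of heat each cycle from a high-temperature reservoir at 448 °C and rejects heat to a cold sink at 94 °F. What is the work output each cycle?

T_H = 448 °C → 448 + 273.15 = 721.15 K.
T_C = 94 °F → (94 − 32) × 5/9 = 34.44 °C = 307.59 K.
The Carnot efficiency is η = 1 − T_C/T_H = 1 − 307.59/721.15 = 0.5735.
W = η·Q_H = 0.5735 × 730 = 419 kJ.

W ≈ 419 kJ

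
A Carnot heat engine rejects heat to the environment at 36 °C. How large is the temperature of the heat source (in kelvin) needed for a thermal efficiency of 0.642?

T_H ≈ 864 K

T_C = 36 °C → 36 + 273.15 = 309.15 K.
From η = 1 − T_C/T_H, solving for T_H gives T_H = T_C/(1 − η) = 309.15/(1 − 0.642) = 864 K.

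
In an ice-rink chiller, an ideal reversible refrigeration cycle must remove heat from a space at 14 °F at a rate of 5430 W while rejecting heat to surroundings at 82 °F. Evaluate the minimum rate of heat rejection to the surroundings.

Q̇_H ≈ 6210 W

T_H = 82 °F → (82 − 32) × 5/9 = 27.78 °C = 300.93 K.
T_C = 14 °F → (14 − 32) × 5/9 = -10.00 °C = 263.15 K.
For a reversible cycle Q_H/Q_C = T_H/T_C, so Q_H = Q_C·T_H/T_C = 5430 × 300.93/263.15 = 6210 W.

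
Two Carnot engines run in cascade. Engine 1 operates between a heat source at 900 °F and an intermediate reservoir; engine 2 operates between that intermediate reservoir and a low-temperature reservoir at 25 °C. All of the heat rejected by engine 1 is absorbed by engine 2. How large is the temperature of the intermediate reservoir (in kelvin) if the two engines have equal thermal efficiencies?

T_H = 900 °F → (900 − 32) × 5/9 = 482.22 °C = 755.37 K.
T_C = 25 °C → 25 + 273.15 = 298.15 K.
Equal efficiencies require 1 − T_m/T_H = 1 − T_C/T_m, i.e. T_m/T_H = T_C/T_m, so T_m = √(T_H·T_C) = √(755.37 × 298.15) = 475 K.

T_m ≈ 475 K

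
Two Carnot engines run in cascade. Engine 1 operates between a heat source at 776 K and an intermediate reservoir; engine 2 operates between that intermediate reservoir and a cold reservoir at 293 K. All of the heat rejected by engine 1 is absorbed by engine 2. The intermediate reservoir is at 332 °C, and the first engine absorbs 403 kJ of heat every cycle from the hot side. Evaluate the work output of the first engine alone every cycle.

W₁ ≈ 88.73 kJ

T_m = 332 °C → 332 + 273.15 = 605.15 K.
First-stage efficiency η₁ = 1 − T_m/T_H = 1 − 605.15/776.00 = 0.2202.
W₁ = η₁·Q_H = 0.2202 × 403 = 88.73 kJ.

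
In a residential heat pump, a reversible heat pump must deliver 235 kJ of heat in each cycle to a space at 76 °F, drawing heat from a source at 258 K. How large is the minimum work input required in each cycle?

W_in ≈ 31.3 kJ

T_H = 76 °F → (76 − 32) × 5/9 = 24.44 °C = 297.59 K.
COP_HP = T_H/(T_H − T_C) = 297.59/39.59 = 7.5161.
W = Q_H/COP_HP = 235/7.5161 = 31.3 kJ.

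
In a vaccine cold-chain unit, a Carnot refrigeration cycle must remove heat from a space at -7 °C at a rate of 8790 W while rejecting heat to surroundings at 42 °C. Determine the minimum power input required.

T_H = 42 °C → 42 + 273.15 = 315.15 K.
T_C = -7 °C → -7 + 273.15 = 266.15 K.
COP_R = T_C/(T_H − T_C) = 266.15/49.00 = 5.4316.
W = Q_C/COP_R = 8790/5.4316 = 1618 W.

Ẇ_in ≈ 1618 W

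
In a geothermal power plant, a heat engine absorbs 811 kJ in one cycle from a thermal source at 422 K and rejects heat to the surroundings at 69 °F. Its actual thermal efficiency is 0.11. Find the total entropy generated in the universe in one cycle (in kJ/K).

ΔS_univ ≈ 0.5357 kJ/K

T_C = 69 °F → (69 − 32) × 5/9 = 20.56 °C = 293.71 K.
W = η·Q_H = 0.11 × 811 = 89.21 kJ, so Q_C = Q_H − W = 721.8 kJ.
The hot reservoir loses entropy Q_H/T_H = 811/422.00 = 1.922 kJ/K; the cold reservoir gains Q_C/T_C = 721.8/293.71 = 2.458 kJ/K.
ΔS_univ = −Q_H/T_H + Q_C/T_C = 0.5357 kJ/K (> 0, since η = 0.11 < η_Carnot = 0.304).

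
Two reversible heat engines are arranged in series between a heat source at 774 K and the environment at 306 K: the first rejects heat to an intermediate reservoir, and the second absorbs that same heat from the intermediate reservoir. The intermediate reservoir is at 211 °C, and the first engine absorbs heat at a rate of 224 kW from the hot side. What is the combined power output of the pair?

Ẇ_total ≈ 135 kW

Two reversible stages in series are equivalent to a single Carnot engine between T_H and T_C, so η_total = 1 − T_C/T_H = 1 − 306.00/774.00 = 0.6047.
W_total = η_total · Q_H = 0.6047 × 224 = 135 kW.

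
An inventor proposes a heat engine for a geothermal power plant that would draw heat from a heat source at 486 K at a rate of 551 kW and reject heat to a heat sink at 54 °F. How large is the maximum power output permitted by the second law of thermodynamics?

T_C = 54 °F → (54 − 32) × 5/9 = 12.22 °C = 285.37 K.
No engine can exceed the Carnot limit: η_max = 1 − T_C/T_H = 1 − 285.37/486.00 = 0.4128.
W_max = η_max · Q_H = 0.4128 × 551 = 227 kW.

Ẇ_max ≈ 227 kW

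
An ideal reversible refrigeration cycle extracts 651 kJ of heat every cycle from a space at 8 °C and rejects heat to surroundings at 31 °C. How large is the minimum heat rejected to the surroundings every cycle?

T_H = 31 °C → 31 + 273.15 = 304.15 K.
T_C = 8 °C → 8 + 273.15 = 281.15 K.
For a reversible cycle Q_H/Q_C = T_H/T_C, so Q_H = Q_C·T_H/T_C = 651 × 304.15/281.15 = 704 kJ.

Q_H ≈ 704 kJ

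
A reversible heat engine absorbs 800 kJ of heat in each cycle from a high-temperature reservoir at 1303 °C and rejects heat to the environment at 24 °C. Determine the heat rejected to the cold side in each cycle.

Q_C ≈ 150.8 kJ

T_H = 1303 °C → 1303 + 273.15 = 1576.15 K.
T_C = 24 °C → 24 + 273.15 = 297.15 K.
For a reversible engine, η = 1 − T_C/T_H = 1 − 297.15/1576.15 = 0.8115.
For a reversible cycle Q_C/Q_H = T_C/T_H, so Q_C = 800 × 297.15/1576.15 = 150.8 kJ.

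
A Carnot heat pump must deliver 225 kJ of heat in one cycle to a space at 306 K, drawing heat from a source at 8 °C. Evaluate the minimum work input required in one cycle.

W_in ≈ 18.3 kJ

T_C = 8 °C → 8 + 273.15 = 281.15 K.
For a reversible heat pump, COP_HP = T_H/(T_H − T_C) = 306.00/24.85 = 12.3139.
W = Q_H/COP_HP = 225/12.3139 = 18.3 kJ.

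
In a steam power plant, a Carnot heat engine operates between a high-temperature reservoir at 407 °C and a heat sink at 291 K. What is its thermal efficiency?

T_H = 407 °C → 407 + 273.15 = 680.15 K.
The Carnot efficiency is η = 1 − T_C/T_H = 1 − 291.00/680.15 = 0.5722.

η ≈ 0.5722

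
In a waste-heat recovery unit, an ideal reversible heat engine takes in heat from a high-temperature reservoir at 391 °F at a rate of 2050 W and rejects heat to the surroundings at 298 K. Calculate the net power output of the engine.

Ẇ ≈ 757 W

T_H = 391 °F → (391 − 32) × 5/9 = 199.44 °C = 472.59 K.
Carnot efficiency: η = 1 − T_C/T_H = 1 − 298.00/472.59 = 0.3694.
W = η·Q_H = 0.3694 × 2050 = 757 W.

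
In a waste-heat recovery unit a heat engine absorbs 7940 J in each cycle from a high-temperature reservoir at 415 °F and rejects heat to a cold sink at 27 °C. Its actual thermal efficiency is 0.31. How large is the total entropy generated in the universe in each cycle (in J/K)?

ΔS_univ ≈ 1.913 J/K

T_H = 415 °F → (415 − 32) × 5/9 = 212.78 °C = 485.93 K.
T_C = 27 °C → 27 + 273.15 = 300.15 K.
W = η·Q_H = 0.31 × 7940 = 2461 J, so Q_C = Q_H − W = 5479 J.
The hot reservoir loses entropy Q_H/T_H = 7940/485.93 = 16.34 J/K; the cold reservoir gains Q_C/T_C = 5479/300.15 = 18.25 J/K.
ΔS_univ = −Q_H/T_H + Q_C/T_C = 1.913 J/K (> 0, since η = 0.31 < η_Carnot = 0.382).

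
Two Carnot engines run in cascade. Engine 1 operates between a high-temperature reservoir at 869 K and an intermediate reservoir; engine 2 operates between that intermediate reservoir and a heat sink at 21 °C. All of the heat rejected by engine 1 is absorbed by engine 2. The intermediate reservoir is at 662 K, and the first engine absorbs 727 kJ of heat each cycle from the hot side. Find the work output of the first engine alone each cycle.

W₁ ≈ 173.2 kJ

T_C = 21 °C → 21 + 273.15 = 294.15 K.
First-stage efficiency η₁ = 1 − T_m/T_H = 1 − 662.00/869.00 = 0.2382.
W₁ = η₁·Q_H = 0.2382 × 727 = 173.2 kJ.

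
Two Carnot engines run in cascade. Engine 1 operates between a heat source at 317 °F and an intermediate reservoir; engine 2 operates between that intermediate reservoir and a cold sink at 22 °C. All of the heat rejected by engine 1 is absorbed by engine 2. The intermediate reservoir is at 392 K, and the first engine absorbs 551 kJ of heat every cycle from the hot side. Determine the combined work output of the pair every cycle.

W_total ≈ 174 kJ

T_H = 317 °F → (317 − 32) × 5/9 = 158.33 °C = 431.48 K.
T_C = 22 °C → 22 + 273.15 = 295.15 K.
Two reversible stages in series are equivalent to a single Carnot engine between T_H and T_C, so η_total = 1 − T_C/T_H = 1 − 295.15/431.48 = 0.3160.
W_total = η_total · Q_H = 0.3160 × 551 = 174 kJ.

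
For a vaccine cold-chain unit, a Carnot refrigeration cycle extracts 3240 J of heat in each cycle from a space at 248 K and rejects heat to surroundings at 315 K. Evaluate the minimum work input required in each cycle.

W_in ≈ 875.3 J

The reversible coefficient of performance is COP_R = T_C/(T_H − T_C) = 248.00/67.00 = 3.7015.
W = Q_C/COP_R = 3240/3.7015 = 875.3 J.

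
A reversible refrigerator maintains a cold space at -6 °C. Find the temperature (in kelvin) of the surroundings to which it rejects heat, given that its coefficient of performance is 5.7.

T_C = -6 °C → -6 + 273.15 = 267.15 K.
COP_R = T_C/(T_H − T_C) ⇒ T_H = T_C·(1 + 1/COP_R) = 267.15 × (1 + 1/5.7) = 314.0 K.

T_H ≈ 314.0 K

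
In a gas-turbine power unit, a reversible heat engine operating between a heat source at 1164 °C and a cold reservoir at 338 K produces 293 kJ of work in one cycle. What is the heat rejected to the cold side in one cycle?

T_H = 1164 °C → 1164 + 273.15 = 1437.15 K.
Carnot efficiency: η = 1 − T_C/T_H = 1 − 338.00/1437.15 = 0.7648.
Since Q_C/Q_H = T_C/T_H and Q_H = W/η, Q_C = W·T_C/(T_H − T_C) = 293 × 338.00/1099.15 = 90.1 kJ.

Q_C ≈ 90.1 kJ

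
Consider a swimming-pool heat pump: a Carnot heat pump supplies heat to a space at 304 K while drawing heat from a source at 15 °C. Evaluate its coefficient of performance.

COP_HP ≈ 19.18

T_C = 15 °C → 15 + 273.15 = 288.15 K.
Reversible heating COP: COP_HP = T_H/(T_H − T_C) = 304.00/(304.00 − 288.15) = 19.18.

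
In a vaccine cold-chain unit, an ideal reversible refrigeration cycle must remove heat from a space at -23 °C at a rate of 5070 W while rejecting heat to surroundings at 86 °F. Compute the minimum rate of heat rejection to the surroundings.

T_H = 86 °F → (86 − 32) × 5/9 = 30.00 °C = 303.15 K.
T_C = -23 °C → -23 + 273.15 = 250.15 K.
For a reversible cycle Q_H/Q_C = T_H/T_C, so Q_H = Q_C·T_H/T_C = 5070 × 303.15/250.15 = 6140 W.

Q̇_H ≈ 6140 W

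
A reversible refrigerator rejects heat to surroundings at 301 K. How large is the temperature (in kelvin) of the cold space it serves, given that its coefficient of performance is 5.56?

COP_R = T_C/(T_H − T_C) ⇒ T_C = T_H·COP_R/(1 + COP_R) = 301.00 × 5.56/(1 + 5.56) = 255 K.

T_C ≈ 255 K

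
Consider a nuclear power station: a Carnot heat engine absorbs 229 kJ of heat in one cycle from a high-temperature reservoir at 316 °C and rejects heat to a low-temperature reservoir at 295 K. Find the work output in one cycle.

W ≈ 114.3 kJ

T_H = 316 °C → 316 + 273.15 = 589.15 K.
Since the cycle is reversible, η = 1 − T_C/T_H = 1 − 295.00/589.15 = 0.4993.
W = η·Q_H = 0.4993 × 229 = 114.3 kJ.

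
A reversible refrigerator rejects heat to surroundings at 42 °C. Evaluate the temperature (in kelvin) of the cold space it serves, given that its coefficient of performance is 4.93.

T_H = 42 °C → 42 + 273.15 = 315.15 K.
COP_R = T_C/(T_H − T_C) ⇒ T_C = T_H·COP_R/(1 + COP_R) = 315.15 × 4.93/(1 + 4.93) = 262 K.

T_C ≈ 262 K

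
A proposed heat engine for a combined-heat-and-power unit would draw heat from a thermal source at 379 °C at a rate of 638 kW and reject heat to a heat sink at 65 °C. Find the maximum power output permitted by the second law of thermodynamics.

T_H = 379 °C → 379 + 273.15 = 652.15 K.
T_C = 65 °C → 65 + 273.15 = 338.15 K.
By the Carnot theorem, η_max = 1 − T_C/T_H = 1 − 338.15/652.15 = 0.4815.
W_max = η_max · Q_H = 0.4815 × 638 = 307 kW.

Ẇ_max ≈ 307 kW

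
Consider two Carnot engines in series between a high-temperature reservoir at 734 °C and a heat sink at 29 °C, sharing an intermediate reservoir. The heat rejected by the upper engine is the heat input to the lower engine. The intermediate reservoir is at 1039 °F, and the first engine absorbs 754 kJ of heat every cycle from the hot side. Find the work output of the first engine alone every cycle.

W₁ ≈ 130.7 kJ

T_H = 734 °C → 734 + 273.15 = 1007.15 K.
T_C = 29 °C → 29 + 273.15 = 302.15 K.
T_m = 1039 °F → (1039 − 32) × 5/9 = 559.44 °C = 832.59 K.
First-stage efficiency η₁ = 1 − T_m/T_H = 1 − 832.59/1007.15 = 0.1733.
W₁ = η₁·Q_H = 0.1733 × 754 = 130.7 kJ.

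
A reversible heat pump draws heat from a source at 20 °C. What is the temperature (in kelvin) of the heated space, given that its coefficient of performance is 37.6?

T_H ≈ 301 K

T_C = 20 °C → 20 + 273.15 = 293.15 K.
COP_HP = T_H/(T_H − T_C) ⇒ T_H = T_C·COP_HP/(COP_HP − 1) = 293.15 × 37.6/(37.6 − 1) = 301 K.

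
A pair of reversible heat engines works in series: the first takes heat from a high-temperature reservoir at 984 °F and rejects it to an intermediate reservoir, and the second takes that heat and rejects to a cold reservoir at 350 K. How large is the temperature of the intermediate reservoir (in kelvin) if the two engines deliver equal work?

T_m ≈ 576 K

T_H = 984 °F → (984 − 32) × 5/9 = 528.89 °C = 802.04 K.
For reversible stages Q_m = Q_H·(T_m/T_H). Setting W₁ = Q_H(1 − T_m/T_H) equal to W₂ = Q_m(1 − T_C/T_m) = Q_H·(T_m − T_C)/T_H gives T_H − T_m = T_m − T_C, so T_m = (T_H + T_C)/2 = (802.04 + 350.00)/2 = 576 K.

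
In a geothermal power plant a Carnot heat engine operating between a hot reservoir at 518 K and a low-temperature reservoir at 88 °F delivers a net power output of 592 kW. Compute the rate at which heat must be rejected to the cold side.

T_C = 88 °F → (88 − 32) × 5/9 = 31.11 °C = 304.26 K.
Carnot efficiency: η = 1 − T_C/T_H = 1 − 304.26/518.00 = 0.4126.
Since Q_C/Q_H = T_C/T_H and Q_H = W/η, Q_C = W·T_C/(T_H − T_C) = 592 × 304.26/213.74 = 843 kW.

Q̇_C ≈ 843 kW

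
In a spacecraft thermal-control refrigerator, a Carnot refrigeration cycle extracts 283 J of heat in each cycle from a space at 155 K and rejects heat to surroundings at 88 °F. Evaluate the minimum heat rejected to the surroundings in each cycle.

Q_H ≈ 556 J

T_H = 88 °F → (88 − 32) × 5/9 = 31.11 °C = 304.26 K.
For a reversible cycle Q_H/Q_C = T_H/T_C, so Q_H = Q_C·T_H/T_C = 283 × 304.26/155.00 = 556 J.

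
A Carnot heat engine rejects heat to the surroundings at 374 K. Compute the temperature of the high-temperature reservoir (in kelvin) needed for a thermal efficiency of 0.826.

From η = 1 − T_C/T_H, solving for T_H gives T_H = T_C/(1 − η) = 374.00/(1 − 0.826) = 2150 K.

T_H ≈ 2150 K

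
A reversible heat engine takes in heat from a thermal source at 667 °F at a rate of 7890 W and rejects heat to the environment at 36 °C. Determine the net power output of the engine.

Ẇ ≈ 3990 W

T_H = 667 °F → (667 − 32) × 5/9 = 352.78 °C = 625.93 K.
T_C = 36 °C → 36 + 273.15 = 309.15 K.
The Carnot efficiency is η = 1 − T_C/T_H = 1 − 309.15/625.93 = 0.5061.
W = η·Q_H = 0.5061 × 7890 = 3990 W.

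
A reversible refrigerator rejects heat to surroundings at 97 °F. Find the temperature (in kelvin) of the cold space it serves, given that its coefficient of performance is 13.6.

T_C ≈ 288 K

T_H = 97 °F → (97 − 32) × 5/9 = 36.11 °C = 309.26 K.
COP_R = T_C/(T_H − T_C) ⇒ T_C = T_H·COP_R/(1 + COP_R) = 309.26 × 13.6/(1 + 13.6) = 288 K.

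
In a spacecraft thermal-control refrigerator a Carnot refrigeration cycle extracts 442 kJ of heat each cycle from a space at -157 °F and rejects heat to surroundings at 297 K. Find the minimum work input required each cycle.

W_in ≈ 338.7 kJ

T_C = -157 °F → (-157 − 32) × 5/9 = -105.00 °C = 168.15 K.
Carnot COP: COP_R = T_C/(T_H − T_C) = 168.15/128.85 = 1.3050.
W = Q_C/COP_R = 442/1.3050 = 338.7 kJ.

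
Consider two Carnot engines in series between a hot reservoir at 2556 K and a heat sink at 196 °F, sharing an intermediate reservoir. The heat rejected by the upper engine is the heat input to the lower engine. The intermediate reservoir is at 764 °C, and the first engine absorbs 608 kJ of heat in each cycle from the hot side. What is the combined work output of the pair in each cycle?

T_C = 196 °F → (196 − 32) × 5/9 = 91.11 °C = 364.26 K.
Two reversible stages in series are equivalent to a single Carnot engine between T_H and T_C, so η_total = 1 − T_C/T_H = 1 − 364.26/2556.00 = 0.8575.
W_total = η_total · Q_H = 0.8575 × 608 = 521 kJ.

W_total ≈ 521 kJ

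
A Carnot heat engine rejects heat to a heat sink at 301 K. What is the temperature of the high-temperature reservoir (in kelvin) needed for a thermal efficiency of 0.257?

T_H ≈ 405 K

From η = 1 − T_C/T_H, solving for T_H gives T_H = T_C/(1 − η) = 301.00/(1 − 0.257) = 405 K.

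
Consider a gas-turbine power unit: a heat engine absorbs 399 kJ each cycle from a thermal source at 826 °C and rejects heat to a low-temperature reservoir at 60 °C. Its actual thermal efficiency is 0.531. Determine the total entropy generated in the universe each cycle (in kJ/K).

T_H = 826 °C → 826 + 273.15 = 1099.15 K.
T_C = 60 °C → 60 + 273.15 = 333.15 K.
W = η·Q_H = 0.531 × 399 = 211.9 kJ, so Q_C = Q_H − W = 187.1 kJ.
Entropy balance on the reservoirs: −Q_H/T_H = -0.3630 kJ/K, +Q_C/T_C = 0.5617 kJ/K.
ΔS_univ = −Q_H/T_H + Q_C/T_C = 0.1987 kJ/K (> 0, since η = 0.531 < η_Carnot = 0.697).

ΔS_univ ≈ 0.1987 kJ/K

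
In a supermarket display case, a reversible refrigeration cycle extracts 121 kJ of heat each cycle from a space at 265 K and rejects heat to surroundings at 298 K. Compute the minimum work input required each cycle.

W_in ≈ 15.07 kJ

Carnot COP: COP_R = T_C/(T_H − T_C) = 265.00/33.00 = 8.0303.
W = Q_C/COP_R = 121/8.0303 = 15.07 kJ.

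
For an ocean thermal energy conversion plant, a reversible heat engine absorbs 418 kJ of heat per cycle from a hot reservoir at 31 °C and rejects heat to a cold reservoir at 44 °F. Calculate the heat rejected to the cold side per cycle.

T_H = 31 °C → 31 + 273.15 = 304.15 K.
T_C = 44 °F → (44 − 32) × 5/9 = 6.67 °C = 279.82 K.
The Carnot efficiency is η = 1 − T_C/T_H = 1 − 279.82/304.15 = 0.0800.
For a reversible cycle Q_C/Q_H = T_C/T_H, so Q_C = 418 × 279.82/304.15 = 385 kJ.

Q_C ≈ 385 kJ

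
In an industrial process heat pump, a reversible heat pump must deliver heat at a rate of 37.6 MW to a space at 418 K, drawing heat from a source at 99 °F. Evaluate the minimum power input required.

Ẇ_in ≈ 9.68 MW

T_C = 99 °F → (99 − 32) × 5/9 = 37.22 °C = 310.37 K.
COP_HP = T_H/(T_H − T_C) = 418.00/107.63 = 3.8838.
W = Q_H/COP_HP = 37.6/3.8838 = 9.68 MW.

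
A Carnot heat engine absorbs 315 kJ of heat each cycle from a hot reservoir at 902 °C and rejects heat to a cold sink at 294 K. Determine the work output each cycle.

T_H = 902 °C → 902 + 273.15 = 1175.15 K.
The Carnot efficiency is η = 1 − T_C/T_H = 1 − 294.00/1175.15 = 0.7498.
W = η·Q_H = 0.7498 × 315 = 236 kJ.

W ≈ 236 kJ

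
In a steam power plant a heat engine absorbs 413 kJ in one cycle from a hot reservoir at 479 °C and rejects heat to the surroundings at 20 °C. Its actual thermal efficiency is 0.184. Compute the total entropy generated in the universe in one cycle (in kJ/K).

ΔS_univ ≈ 0.601 kJ/K

T_H = 479 °C → 479 + 273.15 = 752.15 K.
T_C = 20 °C → 20 + 273.15 = 293.15 K.
W = η·Q_H = 0.184 × 413 = 75.99 kJ, so Q_C = Q_H − W = 337.0 kJ.
The hot reservoir loses entropy Q_H/T_H = 413/752.15 = 0.5491 kJ/K; the cold reservoir gains Q_C/T_C = 337.0/293.15 = 1.150 kJ/K.
ΔS_univ = −Q_H/T_H + Q_C/T_C = 0.601 kJ/K (> 0, since η = 0.184 < η_Carnot = 0.610).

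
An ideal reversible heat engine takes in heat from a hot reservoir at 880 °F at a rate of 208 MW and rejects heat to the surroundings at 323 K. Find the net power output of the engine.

T_H = 880 °F → (880 − 32) × 5/9 = 471.11 °C = 744.26 K.
η_rev = 1 − T_C/T_H = 1 − 323.00/744.26 = 0.5660.
W = η·Q_H = 0.5660 × 208 = 117.7 MW.

Ẇ ≈ 117.7 MW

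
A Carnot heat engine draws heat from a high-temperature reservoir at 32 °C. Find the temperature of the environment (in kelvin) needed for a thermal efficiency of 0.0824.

T_C ≈ 280.0 K

T_H = 32 °C → 32 + 273.15 = 305.15 K.
From η = 1 − T_C/T_H, T_C = T_H·(1 − η) = 305.15 × (1 − 0.0824) = 280.0 K.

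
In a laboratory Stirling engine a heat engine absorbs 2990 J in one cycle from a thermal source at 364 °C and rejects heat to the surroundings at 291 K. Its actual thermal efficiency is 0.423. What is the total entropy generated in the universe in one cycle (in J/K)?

T_H = 364 °C → 364 + 273.15 = 637.15 K.
W = η·Q_H = 0.423 × 2990 = 1265 J, so Q_C = Q_H − W = 1725 J.
The hot reservoir loses entropy Q_H/T_H = 2990/637.15 = 4.693 J/K; the cold reservoir gains Q_C/T_C = 1725/291.00 = 5.929 J/K.
ΔS_univ = −Q_H/T_H + Q_C/T_C = 1.24 J/K (> 0, since η = 0.423 < η_Carnot = 0.543).

ΔS_univ ≈ 1.24 J/K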